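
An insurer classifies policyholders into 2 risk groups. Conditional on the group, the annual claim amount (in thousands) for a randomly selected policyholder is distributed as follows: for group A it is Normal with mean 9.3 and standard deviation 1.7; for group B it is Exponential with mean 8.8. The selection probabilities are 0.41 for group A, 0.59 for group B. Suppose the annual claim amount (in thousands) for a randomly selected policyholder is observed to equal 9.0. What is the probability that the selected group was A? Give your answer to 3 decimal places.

0.797

Likelihoods f(9.0 | ·): A: 0.231046; B: 0.0408651.
Posterior ∝ prior × likelihood. Numerator for A: 0.41·0.231046 = 0.0947289.
Normalizing constant: 0.41·0.231046 + 0.59·0.0408651 = 0.118839.
P(A | observation) = 0.0947289 / 0.118839 = 0.797118.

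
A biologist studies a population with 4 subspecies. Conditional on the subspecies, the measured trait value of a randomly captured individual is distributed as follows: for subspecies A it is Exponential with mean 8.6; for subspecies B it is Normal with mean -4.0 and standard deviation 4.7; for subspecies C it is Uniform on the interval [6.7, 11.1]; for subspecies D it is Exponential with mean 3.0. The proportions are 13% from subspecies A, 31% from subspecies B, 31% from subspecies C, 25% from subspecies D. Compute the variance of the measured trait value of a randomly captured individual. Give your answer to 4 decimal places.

49.1210

Per component, A: μ=8.6, E[X²]=147.92; B: μ=-4, E[X²]=38.09; C: μ=8.9, E[X²]=80.8233; D: μ=3, E[X²]=18.
E[X] = 0.13·8.6 + 0.31·-4 + 0.31·8.9 + 0.25·3 = 3.387.
E[X²] = 0.13·147.92 + 0.31·38.09 + 0.31·80.8233 + 0.25·18 = 60.5927.
Var(X) = E[X²] − (E[X])² = 60.5927 − 11.4718 = 49.121.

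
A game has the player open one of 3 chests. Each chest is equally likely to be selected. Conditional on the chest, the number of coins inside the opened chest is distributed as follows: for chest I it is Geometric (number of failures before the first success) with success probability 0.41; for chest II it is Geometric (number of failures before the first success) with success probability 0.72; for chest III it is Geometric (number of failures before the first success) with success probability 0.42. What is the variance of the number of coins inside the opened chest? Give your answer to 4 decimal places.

Per component, I: μ=1.43902, E[X²]=5.58061; II: μ=0.388889, E[X²]=0.691358; III: μ=1.38095, E[X²]=5.19501.
E[X] = 0.333333·1.43902 + 0.333333·0.388889 + 0.333333·1.38095 = 1.06962.
E[X²] = 0.333333·5.58061 + 0.333333·0.691358 + 0.333333·5.19501 = 3.82233.
Var(X) = E[X²] − (E[X])² = 3.82233 − 1.14409 = 2.67823.

2.6782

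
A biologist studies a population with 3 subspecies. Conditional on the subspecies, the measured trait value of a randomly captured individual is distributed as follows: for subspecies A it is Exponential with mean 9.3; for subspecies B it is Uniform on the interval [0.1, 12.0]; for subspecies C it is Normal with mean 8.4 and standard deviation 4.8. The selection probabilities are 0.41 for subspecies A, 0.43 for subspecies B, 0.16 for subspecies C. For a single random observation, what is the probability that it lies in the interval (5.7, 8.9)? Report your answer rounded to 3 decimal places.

0.221

Conditional on each subspecies, P(5.7 < X < 8.9): A: 0.157728; B: 0.268908; C: 0.254594.
By total probability, P(5.7 < X < 8.9) = 0.41·0.157728 + 0.43·0.268908 + 0.16·0.254594 = 0.221034.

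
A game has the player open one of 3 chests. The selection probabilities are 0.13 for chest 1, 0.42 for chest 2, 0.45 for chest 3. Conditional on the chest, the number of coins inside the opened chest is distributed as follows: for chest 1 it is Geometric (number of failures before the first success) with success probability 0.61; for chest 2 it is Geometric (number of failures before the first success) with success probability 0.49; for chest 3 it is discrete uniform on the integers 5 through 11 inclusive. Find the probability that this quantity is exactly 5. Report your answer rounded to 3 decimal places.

0.072

Conditional on each chest, P(X = 5): 1: 0.00550368; 2: 0.0169062; 3: 0.142857.
By total probability, P(X = 5) = 0.13·0.00550368 + 0.42·0.0169062 + 0.45·0.142857 = 0.0721018.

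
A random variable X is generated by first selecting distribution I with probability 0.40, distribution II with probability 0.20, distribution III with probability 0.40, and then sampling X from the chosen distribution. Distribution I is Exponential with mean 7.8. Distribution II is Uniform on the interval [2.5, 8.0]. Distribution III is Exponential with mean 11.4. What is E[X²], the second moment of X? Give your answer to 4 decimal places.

158.6567

For each component E[X²] = Var + (mean)², giving I: 121.68; II: 30.0833; III: 259.92.
Overall E[X²] = 0.4·121.68 + 0.2·30.0833 + 0.4·259.92 = 158.657.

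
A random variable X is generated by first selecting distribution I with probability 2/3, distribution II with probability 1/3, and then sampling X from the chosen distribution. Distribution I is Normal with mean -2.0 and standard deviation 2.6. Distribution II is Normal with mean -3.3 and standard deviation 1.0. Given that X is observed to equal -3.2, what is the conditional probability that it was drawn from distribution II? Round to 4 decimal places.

0.5900

Likelihoods f(-3.2 | ·): I: 0.137937; II: 0.396953.
Posterior ∝ prior × likelihood. Numerator for II: 0.333333·0.396953 = 0.132318.
Normalizing constant: 0.666667·0.137937 + 0.333333·0.396953 = 0.224275.
P(II | observation) = 0.132318 / 0.224275 = 0.589978.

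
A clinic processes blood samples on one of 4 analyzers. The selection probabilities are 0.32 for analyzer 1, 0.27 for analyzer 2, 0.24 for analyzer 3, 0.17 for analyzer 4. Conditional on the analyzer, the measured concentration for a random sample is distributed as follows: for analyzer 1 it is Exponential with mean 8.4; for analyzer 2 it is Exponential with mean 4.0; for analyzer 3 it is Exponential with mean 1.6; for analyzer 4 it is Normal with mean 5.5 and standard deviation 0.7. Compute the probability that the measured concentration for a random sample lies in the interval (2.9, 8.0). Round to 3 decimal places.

0.405

Conditional on each analyzer, P(2.9 < X < 8.0): 1: 0.32223; 2: 0.348989; 3: 0.156508; 4: 0.999721.
By total probability, P(2.9 < X < 8.0) = 0.32·0.32223 + 0.27·0.348989 + 0.24·0.156508 + 0.17·0.999721 = 0.404855.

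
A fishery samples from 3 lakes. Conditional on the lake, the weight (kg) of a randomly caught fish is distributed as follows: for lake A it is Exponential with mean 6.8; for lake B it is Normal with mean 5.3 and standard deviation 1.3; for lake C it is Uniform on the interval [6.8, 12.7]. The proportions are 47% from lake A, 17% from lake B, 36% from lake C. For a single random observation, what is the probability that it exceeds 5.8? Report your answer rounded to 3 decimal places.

Conditional on each lake, P(X > 5.8): A: 0.42616; B: 0.350261; C: 1.
By total probability, P(X > 5.8) = 0.47·0.42616 + 0.17·0.350261 + 0.36·1 = 0.619839.

0.620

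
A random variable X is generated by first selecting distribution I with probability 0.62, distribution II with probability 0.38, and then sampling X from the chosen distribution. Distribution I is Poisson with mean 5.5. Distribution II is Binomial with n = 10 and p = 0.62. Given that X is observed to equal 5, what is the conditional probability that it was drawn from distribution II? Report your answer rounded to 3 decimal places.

0.395

Likelihoods P(X=5 | ·): I: 0.171401; II: 0.182927.
Posterior ∝ prior × likelihood. Numerator for II: 0.38·0.182927 = 0.0695121.
Normalizing constant: 0.62·0.171401 + 0.38·0.182927 = 0.175781.
P(II | observation) = 0.0695121 / 0.175781 = 0.395448.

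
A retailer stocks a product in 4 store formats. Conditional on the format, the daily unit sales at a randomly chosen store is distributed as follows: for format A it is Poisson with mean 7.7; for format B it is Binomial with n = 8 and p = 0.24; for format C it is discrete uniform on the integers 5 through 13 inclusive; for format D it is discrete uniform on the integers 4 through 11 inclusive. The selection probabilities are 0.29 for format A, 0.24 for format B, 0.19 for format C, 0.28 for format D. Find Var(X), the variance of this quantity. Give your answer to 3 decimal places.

Per component, A: μ=7.7, E[X²]=66.99; B: μ=1.92, E[X²]=5.1456; C: μ=9, E[X²]=87.6667; D: μ=7.5, E[X²]=61.5.
E[X] = 0.29·7.7 + 0.24·1.92 + 0.19·9 + 0.28·7.5 = 6.5038.
E[X²] = 0.29·66.99 + 0.24·5.1456 + 0.19·87.6667 + 0.28·61.5 = 54.5387.
Var(X) = E[X²] − (E[X])² = 54.5387 − 42.2994 = 12.2393.

12.239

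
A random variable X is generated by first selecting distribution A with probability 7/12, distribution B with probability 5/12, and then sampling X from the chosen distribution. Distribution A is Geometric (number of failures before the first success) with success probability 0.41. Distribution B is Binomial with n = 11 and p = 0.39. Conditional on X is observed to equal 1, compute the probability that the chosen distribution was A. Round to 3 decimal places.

0.917

Likelihoods P(X=1 | ·): A: 0.2419; B: 0.0306024.
Posterior ∝ prior × likelihood. Numerator for A: 0.583333·0.2419 = 0.141108.
Normalizing constant: 0.583333·0.2419 + 0.416667·0.0306024 = 0.153859.
P(A | observation) = 0.141108 / 0.153859 = 0.917126.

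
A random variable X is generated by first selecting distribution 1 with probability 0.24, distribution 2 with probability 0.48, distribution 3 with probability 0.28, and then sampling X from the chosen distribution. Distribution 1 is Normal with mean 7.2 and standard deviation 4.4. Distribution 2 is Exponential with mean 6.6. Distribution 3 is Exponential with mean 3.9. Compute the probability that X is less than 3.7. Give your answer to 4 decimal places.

Conditional on each component, P(X < 3.7): 1: 0.213175; 2: 0.429137; 3: 0.612763.
By total probability, P(X < 3.7) = 0.24·0.213175 + 0.48·0.429137 + 0.28·0.612763 = 0.428721.

0.4287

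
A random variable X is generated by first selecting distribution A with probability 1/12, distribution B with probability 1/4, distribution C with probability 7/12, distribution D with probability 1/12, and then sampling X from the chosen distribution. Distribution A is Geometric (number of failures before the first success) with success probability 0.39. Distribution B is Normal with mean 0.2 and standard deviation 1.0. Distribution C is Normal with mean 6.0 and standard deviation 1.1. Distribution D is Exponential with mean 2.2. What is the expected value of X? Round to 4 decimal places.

3.8637

Component means — A: 1.5641; B: 0.2; C: 6; D: 2.2.
E[X] = 0.0833333·1.5641 + 0.25·0.2 + 0.583333·6 + 0.0833333·2.2 = 3.86368.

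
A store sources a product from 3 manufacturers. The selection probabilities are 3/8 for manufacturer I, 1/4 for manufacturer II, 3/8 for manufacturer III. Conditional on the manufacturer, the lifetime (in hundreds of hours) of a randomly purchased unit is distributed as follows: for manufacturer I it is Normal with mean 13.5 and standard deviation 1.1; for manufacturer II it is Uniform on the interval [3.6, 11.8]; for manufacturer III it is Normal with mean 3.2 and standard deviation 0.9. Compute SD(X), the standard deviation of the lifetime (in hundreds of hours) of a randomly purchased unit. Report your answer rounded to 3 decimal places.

Per component, I: μ=13.5, E[X²]=183.46; II: μ=7.7, E[X²]=64.8933; III: μ=3.2, E[X²]=11.05.
E[X] = 0.375·13.5 + 0.25·7.7 + 0.375·3.2 = 8.1875.
E[X²] = 0.375·183.46 + 0.25·64.8933 + 0.375·11.05 = 89.1646.
Var(X) = E[X²] − (E[X])² = 89.1646 − 67.0352 = 22.1294.
SD(X) = √22.1294 = 4.70419.

4.704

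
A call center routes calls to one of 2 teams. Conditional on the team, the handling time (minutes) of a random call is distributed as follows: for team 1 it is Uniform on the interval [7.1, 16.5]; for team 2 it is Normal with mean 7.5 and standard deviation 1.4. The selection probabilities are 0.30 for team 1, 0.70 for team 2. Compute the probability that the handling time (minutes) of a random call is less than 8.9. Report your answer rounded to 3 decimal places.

0.646

Conditional on each team, P(X < 8.9): 1: 0.191489; 2: 0.841345.
By total probability, P(X < 8.9) = 0.3·0.191489 + 0.7·0.841345 = 0.646388.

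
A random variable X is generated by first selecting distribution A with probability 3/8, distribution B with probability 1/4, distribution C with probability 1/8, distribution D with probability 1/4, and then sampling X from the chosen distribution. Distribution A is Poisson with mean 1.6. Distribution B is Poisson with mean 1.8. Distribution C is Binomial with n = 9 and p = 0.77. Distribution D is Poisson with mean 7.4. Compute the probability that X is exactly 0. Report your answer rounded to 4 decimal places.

Conditional on each component, P(X = 0): A: 0.201897; B: 0.165299; C: 1.80115e-06; D: 0.000611253.
By total probability, P(X = 0) = 0.375·0.201897 + 0.25·0.165299 + 0.125·1.80115e-06 + 0.25·0.000611253 = 0.117189.

0.1172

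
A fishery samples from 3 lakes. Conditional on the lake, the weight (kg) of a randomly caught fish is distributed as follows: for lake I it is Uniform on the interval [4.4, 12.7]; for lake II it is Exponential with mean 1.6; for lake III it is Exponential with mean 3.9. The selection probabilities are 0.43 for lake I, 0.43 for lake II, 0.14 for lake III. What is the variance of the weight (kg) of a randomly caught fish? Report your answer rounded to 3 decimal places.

Per component, I: μ=8.55, E[X²]=78.8433; II: μ=1.6, E[X²]=5.12; III: μ=3.9, E[X²]=30.42.
E[X] = 0.43·8.55 + 0.43·1.6 + 0.14·3.9 = 4.9105.
E[X²] = 0.43·78.8433 + 0.43·5.12 + 0.14·30.42 = 40.363.
Var(X) = E[X²] − (E[X])² = 40.363 − 24.113 = 16.25.

16.250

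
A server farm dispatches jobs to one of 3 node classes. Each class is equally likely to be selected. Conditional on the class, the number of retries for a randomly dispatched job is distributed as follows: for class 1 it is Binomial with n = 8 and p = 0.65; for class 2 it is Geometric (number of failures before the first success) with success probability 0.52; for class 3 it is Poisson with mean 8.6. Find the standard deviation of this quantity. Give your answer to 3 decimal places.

3.732

Per component, 1: μ=5.2, E[X²]=28.86; 2: μ=0.923077, E[X²]=2.62722; 3: μ=8.6, E[X²]=82.56.
E[X] = 0.333333·5.2 + 0.333333·0.923077 + 0.333333·8.6 = 4.90769.
E[X²] = 0.333333·28.86 + 0.333333·2.62722 + 0.333333·82.56 = 38.0157.
Var(X) = E[X²] − (E[X])² = 38.0157 − 24.0854 = 13.9303.
SD(X) = √13.9303 = 3.73233.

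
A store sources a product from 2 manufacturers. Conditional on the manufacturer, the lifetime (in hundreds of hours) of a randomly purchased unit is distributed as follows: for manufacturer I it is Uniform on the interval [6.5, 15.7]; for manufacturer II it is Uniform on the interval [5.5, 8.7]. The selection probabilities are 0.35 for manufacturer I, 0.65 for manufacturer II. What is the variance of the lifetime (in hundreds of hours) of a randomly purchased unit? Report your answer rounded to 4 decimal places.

6.6633

Per component, I: μ=11.1, E[X²]=130.263; II: μ=7.1, E[X²]=51.2633.
E[X] = 0.35·11.1 + 0.65·7.1 = 8.5.
E[X²] = 0.35·130.263 + 0.65·51.2633 = 78.9133.
Var(X) = E[X²] − (E[X])² = 78.9133 − 72.25 = 6.66333.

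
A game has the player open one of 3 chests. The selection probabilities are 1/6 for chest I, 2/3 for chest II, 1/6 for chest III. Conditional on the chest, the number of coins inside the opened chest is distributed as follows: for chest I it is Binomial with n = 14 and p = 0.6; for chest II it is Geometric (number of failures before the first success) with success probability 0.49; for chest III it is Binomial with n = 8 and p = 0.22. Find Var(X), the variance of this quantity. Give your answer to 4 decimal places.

9.5046

Per component, I: μ=8.4, E[X²]=73.92; II: μ=1.04082, E[X²]=3.20741; III: μ=1.76, E[X²]=4.4704.
E[X] = 0.166667·8.4 + 0.666667·1.04082 + 0.166667·1.76 = 2.38721.
E[X²] = 0.166667·73.92 + 0.666667·3.20741 + 0.166667·4.4704 = 15.2033.
Var(X) = E[X²] − (E[X])² = 15.2033 − 5.69878 = 9.50457.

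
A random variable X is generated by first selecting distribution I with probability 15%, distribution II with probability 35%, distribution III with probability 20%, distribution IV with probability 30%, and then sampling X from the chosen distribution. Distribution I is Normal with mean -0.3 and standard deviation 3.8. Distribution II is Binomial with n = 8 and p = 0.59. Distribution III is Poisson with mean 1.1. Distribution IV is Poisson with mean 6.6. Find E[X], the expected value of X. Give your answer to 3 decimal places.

Component means — I: -0.3; II: 4.72; III: 1.1; IV: 6.6.
E[X] = 0.15·-0.3 + 0.35·4.72 + 0.2·1.1 + 0.3·6.6 = 3.807.

3.807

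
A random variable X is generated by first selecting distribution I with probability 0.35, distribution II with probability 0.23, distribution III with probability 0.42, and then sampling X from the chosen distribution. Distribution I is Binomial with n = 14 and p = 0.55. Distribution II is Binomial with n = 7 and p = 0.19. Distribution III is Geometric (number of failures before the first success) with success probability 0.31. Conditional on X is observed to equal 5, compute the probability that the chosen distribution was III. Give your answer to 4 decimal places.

Likelihoods P(X=5 | ·): I: 0.0762413; II: 0.00341159; III: 0.048485.
Posterior ∝ prior × likelihood. Numerator for III: 0.42·0.048485 = 0.0203637.
Normalizing constant: 0.35·0.0762413 + 0.23·0.00341159 + 0.42·0.048485 = 0.0478328.
P(III | observation) = 0.0203637 / 0.0478328 = 0.425726.

0.4257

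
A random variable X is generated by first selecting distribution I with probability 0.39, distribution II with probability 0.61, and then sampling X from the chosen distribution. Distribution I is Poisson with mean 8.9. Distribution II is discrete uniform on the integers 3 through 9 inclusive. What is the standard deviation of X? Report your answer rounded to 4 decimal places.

2.8128

Per component, I: μ=8.9, E[X²]=88.11; II: μ=6, E[X²]=40.
E[X] = 0.39·8.9 + 0.61·6 = 7.131.
E[X²] = 0.39·88.11 + 0.61·40 = 58.7629.
Var(X) = E[X²] − (E[X])² = 58.7629 − 50.8512 = 7.91174.
SD(X) = √7.91174 = 2.81278.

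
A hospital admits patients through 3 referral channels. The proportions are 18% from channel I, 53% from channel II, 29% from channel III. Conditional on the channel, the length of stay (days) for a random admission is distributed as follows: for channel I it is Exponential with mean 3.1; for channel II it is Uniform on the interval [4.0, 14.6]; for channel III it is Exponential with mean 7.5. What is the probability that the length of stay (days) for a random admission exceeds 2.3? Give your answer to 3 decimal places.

Conditional on each channel, P(X > 2.3): I: 0.476191; II: 1; III: 0.735896.
By total probability, P(X > 2.3) = 0.18·0.476191 + 0.53·1 + 0.29·0.735896 = 0.829124.

0.829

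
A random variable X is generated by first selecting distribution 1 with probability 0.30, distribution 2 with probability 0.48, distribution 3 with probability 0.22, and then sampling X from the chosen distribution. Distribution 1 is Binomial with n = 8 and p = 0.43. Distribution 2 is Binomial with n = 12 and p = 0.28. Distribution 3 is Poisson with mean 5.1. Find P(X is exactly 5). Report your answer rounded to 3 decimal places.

Conditional on each component, P(X = 5): 1: 0.15246; 2: 0.136723; 3: 0.175294.
By total probability, P(X = 5) = 0.3·0.15246 + 0.48·0.136723 + 0.22·0.175294 = 0.14993.

0.150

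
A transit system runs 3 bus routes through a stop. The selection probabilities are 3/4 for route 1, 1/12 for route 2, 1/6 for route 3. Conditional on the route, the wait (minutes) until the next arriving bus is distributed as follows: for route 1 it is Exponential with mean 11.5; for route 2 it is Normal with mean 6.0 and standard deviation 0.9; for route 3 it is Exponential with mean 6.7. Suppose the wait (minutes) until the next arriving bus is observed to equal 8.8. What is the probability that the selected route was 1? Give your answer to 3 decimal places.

0.813

Likelihoods f(8.8 | ·): 1: 0.040455; 2: 0.00350668; 3: 0.0401336.
Posterior ∝ prior × likelihood. Numerator for 1: 0.75·0.040455 = 0.0303413.
Normalizing constant: 0.75·0.040455 + 0.0833333·0.00350668 + 0.166667·0.0401336 = 0.0373224.
P(1 | observation) = 0.0303413 / 0.0373224 = 0.81295.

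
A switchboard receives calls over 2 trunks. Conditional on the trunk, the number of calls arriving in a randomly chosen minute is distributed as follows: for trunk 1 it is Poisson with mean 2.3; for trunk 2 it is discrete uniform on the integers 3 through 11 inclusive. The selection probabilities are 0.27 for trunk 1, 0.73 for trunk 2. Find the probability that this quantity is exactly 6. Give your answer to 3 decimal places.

0.087

Conditional on each trunk, P(X = 6): 1: 0.0206138; 2: 0.111111.
By total probability, P(X = 6) = 0.27·0.0206138 + 0.73·0.111111 = 0.0866768.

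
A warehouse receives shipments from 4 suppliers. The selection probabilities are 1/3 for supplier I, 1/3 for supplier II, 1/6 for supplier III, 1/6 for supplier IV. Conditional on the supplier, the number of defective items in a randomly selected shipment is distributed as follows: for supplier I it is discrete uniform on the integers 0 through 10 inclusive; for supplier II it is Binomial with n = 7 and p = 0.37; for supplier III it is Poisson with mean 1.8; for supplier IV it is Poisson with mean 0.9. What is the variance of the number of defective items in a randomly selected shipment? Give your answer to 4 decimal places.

6.6912

Per component, I: μ=5, E[X²]=35; II: μ=2.59, E[X²]=8.3398; III: μ=1.8, E[X²]=5.04; IV: μ=0.9, E[X²]=1.71.
E[X] = 0.333333·5 + 0.333333·2.59 + 0.166667·1.8 + 0.166667·0.9 = 2.98.
E[X²] = 0.333333·35 + 0.333333·8.3398 + 0.166667·5.04 + 0.166667·1.71 = 15.5716.
Var(X) = E[X²] − (E[X])² = 15.5716 − 8.8804 = 6.6912.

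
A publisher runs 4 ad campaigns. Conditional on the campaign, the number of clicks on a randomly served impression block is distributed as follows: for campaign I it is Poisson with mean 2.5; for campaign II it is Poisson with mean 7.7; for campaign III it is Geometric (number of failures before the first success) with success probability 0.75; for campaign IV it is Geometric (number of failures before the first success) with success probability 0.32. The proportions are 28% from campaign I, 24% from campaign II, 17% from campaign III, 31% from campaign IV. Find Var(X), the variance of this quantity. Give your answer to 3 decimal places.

Per component, I: μ=2.5, E[X²]=8.75; II: μ=7.7, E[X²]=66.99; III: μ=0.333333, E[X²]=0.555556; IV: μ=2.125, E[X²]=11.1562.
E[X] = 0.28·2.5 + 0.24·7.7 + 0.17·0.333333 + 0.31·2.125 = 3.26342.
E[X²] = 0.28·8.75 + 0.24·66.99 + 0.17·0.555556 + 0.31·11.1562 = 22.0805.
Var(X) = E[X²] − (E[X])² = 22.0805 − 10.6499 = 11.4306.

11.431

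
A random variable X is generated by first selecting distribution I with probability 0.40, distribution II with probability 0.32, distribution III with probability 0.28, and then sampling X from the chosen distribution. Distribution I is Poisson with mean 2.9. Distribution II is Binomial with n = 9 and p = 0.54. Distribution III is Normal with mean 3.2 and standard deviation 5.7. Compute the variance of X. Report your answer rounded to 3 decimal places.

Per component, I: μ=2.9, E[X²]=11.31; II: μ=4.86, E[X²]=25.8552; III: μ=3.2, E[X²]=42.73.
E[X] = 0.4·2.9 + 0.32·4.86 + 0.28·3.2 = 3.6112.
E[X²] = 0.4·11.31 + 0.32·25.8552 + 0.28·42.73 = 24.7621.
Var(X) = E[X²] − (E[X])² = 24.7621 − 13.0408 = 11.7213.

11.721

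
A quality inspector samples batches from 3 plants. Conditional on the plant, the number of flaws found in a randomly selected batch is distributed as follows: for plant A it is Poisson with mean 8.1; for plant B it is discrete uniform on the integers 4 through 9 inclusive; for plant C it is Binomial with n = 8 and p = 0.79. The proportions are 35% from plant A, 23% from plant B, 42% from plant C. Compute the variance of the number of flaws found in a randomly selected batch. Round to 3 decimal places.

4.738

Per component, A: μ=8.1, E[X²]=73.71; B: μ=6.5, E[X²]=45.1667; C: μ=6.32, E[X²]=41.2696.
E[X] = 0.35·8.1 + 0.23·6.5 + 0.42·6.32 = 6.9844.
E[X²] = 0.35·73.71 + 0.23·45.1667 + 0.42·41.2696 = 53.5201.
Var(X) = E[X²] − (E[X])² = 53.5201 − 48.7818 = 4.73822.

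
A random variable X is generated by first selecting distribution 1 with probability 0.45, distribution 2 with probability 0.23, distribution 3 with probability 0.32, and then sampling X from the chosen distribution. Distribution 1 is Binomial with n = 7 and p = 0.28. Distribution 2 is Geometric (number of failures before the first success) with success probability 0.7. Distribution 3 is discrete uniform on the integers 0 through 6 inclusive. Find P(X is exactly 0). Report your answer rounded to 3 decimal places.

Conditional on each component, P(X = 0): 1: 0.100306; 2: 0.7; 3: 0.142857.
By total probability, P(X = 0) = 0.45·0.100306 + 0.23·0.7 + 0.32·0.142857 = 0.251852.

0.252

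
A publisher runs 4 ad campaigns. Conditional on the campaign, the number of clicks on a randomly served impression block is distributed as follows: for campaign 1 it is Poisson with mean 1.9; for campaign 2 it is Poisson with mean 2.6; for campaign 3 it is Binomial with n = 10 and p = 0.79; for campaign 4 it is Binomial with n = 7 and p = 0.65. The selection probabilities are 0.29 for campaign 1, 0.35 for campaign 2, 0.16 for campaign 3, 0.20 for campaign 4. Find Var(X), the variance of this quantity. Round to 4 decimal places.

6.3707

Per component, 1: μ=1.9, E[X²]=5.51; 2: μ=2.6, E[X²]=9.36; 3: μ=7.9, E[X²]=64.069; 4: μ=4.55, E[X²]=22.295.
E[X] = 0.29·1.9 + 0.35·2.6 + 0.16·7.9 + 0.2·4.55 = 3.635.
E[X²] = 0.29·5.51 + 0.35·9.36 + 0.16·64.069 + 0.2·22.295 = 19.5839.
Var(X) = E[X²] − (E[X])² = 19.5839 − 13.2132 = 6.37072.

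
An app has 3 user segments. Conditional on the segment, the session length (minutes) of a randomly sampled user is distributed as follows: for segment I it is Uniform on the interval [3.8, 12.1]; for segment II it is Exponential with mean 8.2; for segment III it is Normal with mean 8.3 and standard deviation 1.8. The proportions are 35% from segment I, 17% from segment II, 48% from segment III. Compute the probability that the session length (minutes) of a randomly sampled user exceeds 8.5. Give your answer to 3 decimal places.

0.431

Conditional on each segment, P(X > 8.5): I: 0.433735; II: 0.354664; III: 0.455764.
By total probability, P(X > 8.5) = 0.35·0.433735 + 0.17·0.354664 + 0.48·0.455764 = 0.430867.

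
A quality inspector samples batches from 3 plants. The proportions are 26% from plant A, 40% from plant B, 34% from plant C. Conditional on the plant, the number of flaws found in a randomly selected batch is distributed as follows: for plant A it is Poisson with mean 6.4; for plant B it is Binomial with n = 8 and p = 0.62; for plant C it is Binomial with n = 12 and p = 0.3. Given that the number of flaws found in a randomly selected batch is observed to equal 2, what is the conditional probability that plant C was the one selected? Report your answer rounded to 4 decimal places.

0.7234

Likelihoods P(X=2 | ·): A: 0.0340287; B: 0.0324073; C: 0.16779.
Posterior ∝ prior × likelihood. Numerator for C: 0.34·0.16779 = 0.0570487.
Normalizing constant: 0.26·0.0340287 + 0.4·0.0324073 + 0.34·0.16779 = 0.0788591.
P(C | observation) = 0.0570487 / 0.0788591 = 0.723426.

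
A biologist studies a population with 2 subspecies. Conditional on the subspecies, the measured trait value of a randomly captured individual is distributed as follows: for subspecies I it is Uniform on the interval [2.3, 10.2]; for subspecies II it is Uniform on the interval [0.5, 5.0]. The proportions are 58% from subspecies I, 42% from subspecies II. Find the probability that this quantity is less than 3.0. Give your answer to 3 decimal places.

0.285

Conditional on each subspecies, P(X < 3.0): I: 0.0886076; II: 0.555556.
By total probability, P(X < 3.0) = 0.58·0.0886076 + 0.42·0.555556 = 0.284726.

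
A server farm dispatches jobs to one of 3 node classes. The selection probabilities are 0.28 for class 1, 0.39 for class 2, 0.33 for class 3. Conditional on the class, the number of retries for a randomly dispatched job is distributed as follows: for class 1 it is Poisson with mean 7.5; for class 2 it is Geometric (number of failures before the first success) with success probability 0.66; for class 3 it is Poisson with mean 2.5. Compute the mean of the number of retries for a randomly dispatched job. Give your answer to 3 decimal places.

Component means — 1: 7.5; 2: 0.515152; 3: 2.5.
E[X] = 0.28·7.5 + 0.39·0.515152 + 0.33·2.5 = 3.12591.

3.126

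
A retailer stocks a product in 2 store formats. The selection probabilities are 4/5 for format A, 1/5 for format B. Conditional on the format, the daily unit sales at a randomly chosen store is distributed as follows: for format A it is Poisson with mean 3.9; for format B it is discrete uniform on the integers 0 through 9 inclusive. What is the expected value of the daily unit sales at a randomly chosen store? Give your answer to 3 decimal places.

4.020

Component means — A: 3.9; B: 4.5.
E[X] = 0.8·3.9 + 0.2·4.5 = 4.02.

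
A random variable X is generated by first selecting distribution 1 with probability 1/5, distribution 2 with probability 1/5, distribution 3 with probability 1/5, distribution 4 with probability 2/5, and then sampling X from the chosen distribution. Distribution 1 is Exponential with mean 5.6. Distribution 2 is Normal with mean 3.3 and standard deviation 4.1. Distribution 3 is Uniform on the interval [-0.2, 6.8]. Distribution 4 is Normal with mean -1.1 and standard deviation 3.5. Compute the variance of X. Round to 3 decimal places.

22.463

Per component, 1: μ=5.6, E[X²]=62.72; 2: μ=3.3, E[X²]=27.7; 3: μ=3.3, E[X²]=14.9733; 4: μ=-1.1, E[X²]=13.46.
E[X] = 0.2·5.6 + 0.2·3.3 + 0.2·3.3 + 0.4·-1.1 = 2.
E[X²] = 0.2·62.72 + 0.2·27.7 + 0.2·14.9733 + 0.4·13.46 = 26.4627.
Var(X) = E[X²] − (E[X])² = 26.4627 − 4 = 22.4627.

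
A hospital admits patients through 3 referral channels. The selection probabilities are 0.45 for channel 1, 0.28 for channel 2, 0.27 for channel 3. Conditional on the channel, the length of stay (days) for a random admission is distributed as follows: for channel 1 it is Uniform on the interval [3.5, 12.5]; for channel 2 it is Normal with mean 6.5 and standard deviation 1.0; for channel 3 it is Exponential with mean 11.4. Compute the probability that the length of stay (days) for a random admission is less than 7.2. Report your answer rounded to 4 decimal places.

Conditional on each channel, P(X < 7.2): 1: 0.411111; 2: 0.758036; 3: 0.468248.
By total probability, P(X < 7.2) = 0.45·0.411111 + 0.28·0.758036 + 0.27·0.468248 = 0.523677.

0.5237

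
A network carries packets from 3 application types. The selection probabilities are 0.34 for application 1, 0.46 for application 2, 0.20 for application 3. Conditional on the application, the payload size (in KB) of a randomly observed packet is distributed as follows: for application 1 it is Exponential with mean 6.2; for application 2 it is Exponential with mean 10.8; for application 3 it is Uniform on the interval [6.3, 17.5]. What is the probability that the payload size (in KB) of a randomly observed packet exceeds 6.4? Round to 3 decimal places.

0.574

Conditional on each application, P(X > 6.4): 1: 0.356202; 2: 0.552892; 3: 0.991071.
By total probability, P(X > 6.4) = 0.34·0.356202 + 0.46·0.552892 + 0.2·0.991071 = 0.573653.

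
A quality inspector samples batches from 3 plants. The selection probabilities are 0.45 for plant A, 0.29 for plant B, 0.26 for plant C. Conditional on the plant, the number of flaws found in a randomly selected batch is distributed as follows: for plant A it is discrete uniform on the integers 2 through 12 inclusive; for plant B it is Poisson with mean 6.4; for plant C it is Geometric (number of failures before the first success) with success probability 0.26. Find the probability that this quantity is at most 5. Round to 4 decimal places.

0.4922

Conditional on each plant, P(X ≤ 5): A: 0.363636; B: 0.383744; C: 0.835794.
By total probability, P(X ≤ 5) = 0.45·0.363636 + 0.29·0.383744 + 0.26·0.835794 = 0.492228.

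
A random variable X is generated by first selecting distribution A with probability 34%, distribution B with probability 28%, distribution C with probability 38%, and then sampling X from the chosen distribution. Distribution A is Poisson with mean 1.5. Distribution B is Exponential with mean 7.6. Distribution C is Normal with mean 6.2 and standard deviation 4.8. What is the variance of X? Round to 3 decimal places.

32.043

Per component, A: μ=1.5, E[X²]=3.75; B: μ=7.6, E[X²]=115.52; C: μ=6.2, E[X²]=61.48.
E[X] = 0.34·1.5 + 0.28·7.6 + 0.38·6.2 = 4.994.
E[X²] = 0.34·3.75 + 0.28·115.52 + 0.38·61.48 = 56.983.
Var(X) = E[X²] − (E[X])² = 56.983 − 24.94 = 32.043.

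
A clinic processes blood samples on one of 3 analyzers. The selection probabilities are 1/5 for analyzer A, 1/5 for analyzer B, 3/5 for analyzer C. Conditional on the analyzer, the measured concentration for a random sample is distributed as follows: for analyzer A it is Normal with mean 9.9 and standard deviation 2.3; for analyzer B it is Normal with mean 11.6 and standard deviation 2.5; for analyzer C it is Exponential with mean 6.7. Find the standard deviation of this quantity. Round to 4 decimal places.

Per component, A: μ=9.9, E[X²]=103.3; B: μ=11.6, E[X²]=140.81; C: μ=6.7, E[X²]=89.78.
E[X] = 0.2·9.9 + 0.2·11.6 + 0.6·6.7 = 8.32.
E[X²] = 0.2·103.3 + 0.2·140.81 + 0.6·89.78 = 102.69.
Var(X) = E[X²] − (E[X])² = 102.69 − 69.2224 = 33.4676.
SD(X) = √33.4676 = 5.78512.

5.7851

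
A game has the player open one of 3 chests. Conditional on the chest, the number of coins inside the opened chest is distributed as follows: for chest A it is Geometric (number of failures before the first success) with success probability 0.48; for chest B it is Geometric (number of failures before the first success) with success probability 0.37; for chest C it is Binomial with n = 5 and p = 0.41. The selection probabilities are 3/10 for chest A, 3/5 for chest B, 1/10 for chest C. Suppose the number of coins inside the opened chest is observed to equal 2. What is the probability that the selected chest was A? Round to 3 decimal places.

0.241

Likelihoods P(X=2 | ·): A: 0.129792; B: 0.146853; C: 0.345242.
Posterior ∝ prior × likelihood. Numerator for A: 0.3·0.129792 = 0.0389376.
Normalizing constant: 0.3·0.129792 + 0.6·0.146853 + 0.1·0.345242 = 0.161574.
P(A | observation) = 0.0389376 / 0.161574 = 0.24099.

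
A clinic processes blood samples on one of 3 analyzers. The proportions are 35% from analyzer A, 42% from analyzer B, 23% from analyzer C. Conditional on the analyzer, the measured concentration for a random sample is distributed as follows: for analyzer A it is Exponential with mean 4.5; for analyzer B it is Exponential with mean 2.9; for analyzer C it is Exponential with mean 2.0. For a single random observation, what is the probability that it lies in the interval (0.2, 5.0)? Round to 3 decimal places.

0.726

Conditional on each analyzer, P(0.2 < X < 5.0): A: 0.627336; B: 0.755032; C: 0.822752.
By total probability, P(0.2 < X < 5.0) = 0.35·0.627336 + 0.42·0.755032 + 0.23·0.822752 = 0.725914.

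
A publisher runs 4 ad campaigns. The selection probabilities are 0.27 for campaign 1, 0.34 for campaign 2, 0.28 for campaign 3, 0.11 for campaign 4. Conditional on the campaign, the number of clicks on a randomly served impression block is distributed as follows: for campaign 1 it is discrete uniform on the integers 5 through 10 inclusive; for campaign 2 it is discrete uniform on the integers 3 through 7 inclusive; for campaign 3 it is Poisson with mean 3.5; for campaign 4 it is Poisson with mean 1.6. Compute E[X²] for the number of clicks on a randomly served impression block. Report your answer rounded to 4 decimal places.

For each component E[X²] = Var + (mean)², giving 1: 59.1667; 2: 27; 3: 15.75; 4: 4.16.
Overall E[X²] = 0.27·59.1667 + 0.34·27 + 0.28·15.75 + 0.11·4.16 = 30.0226.

30.0226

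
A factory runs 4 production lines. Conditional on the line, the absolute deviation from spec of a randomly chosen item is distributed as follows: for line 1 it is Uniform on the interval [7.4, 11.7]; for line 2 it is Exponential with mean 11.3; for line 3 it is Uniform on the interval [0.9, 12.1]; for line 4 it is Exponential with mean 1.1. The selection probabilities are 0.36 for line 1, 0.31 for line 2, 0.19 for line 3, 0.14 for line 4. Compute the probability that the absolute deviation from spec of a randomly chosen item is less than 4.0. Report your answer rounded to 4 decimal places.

0.2813

Conditional on each line, P(X < 4.0): 1: 0; 2: 0.298113; 3: 0.276786; 4: 0.973652.
By total probability, P(X < 4.0) = 0.36·0 + 0.31·0.298113 + 0.19·0.276786 + 0.14·0.973652 = 0.281315.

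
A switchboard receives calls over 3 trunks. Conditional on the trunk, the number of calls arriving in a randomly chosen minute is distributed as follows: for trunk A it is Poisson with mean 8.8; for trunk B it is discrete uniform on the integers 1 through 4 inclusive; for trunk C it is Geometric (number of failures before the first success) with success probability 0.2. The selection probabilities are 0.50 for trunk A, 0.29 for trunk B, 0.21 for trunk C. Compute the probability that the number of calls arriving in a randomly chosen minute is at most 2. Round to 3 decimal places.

Conditional on each trunk, P(X ≤ 2): A: 0.00731357; B: 0.5; C: 0.488.
By total probability, P(X ≤ 2) = 0.5·0.00731357 + 0.29·0.5 + 0.21·0.488 = 0.251137.

0.251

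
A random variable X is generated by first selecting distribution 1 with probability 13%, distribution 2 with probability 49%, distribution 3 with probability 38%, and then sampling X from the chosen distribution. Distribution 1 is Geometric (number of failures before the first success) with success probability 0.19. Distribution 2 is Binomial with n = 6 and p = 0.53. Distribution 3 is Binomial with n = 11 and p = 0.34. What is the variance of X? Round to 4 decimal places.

4.7339

Per component, 1: μ=4.26316, E[X²]=40.6122; 2: μ=3.18, E[X²]=11.607; 3: μ=3.74, E[X²]=16.456.
E[X] = 0.13·4.26316 + 0.49·3.18 + 0.38·3.74 = 3.53361.
E[X²] = 0.13·40.6122 + 0.49·11.607 + 0.38·16.456 = 17.2203.
Var(X) = E[X²] − (E[X])² = 17.2203 − 12.4864 = 4.73389.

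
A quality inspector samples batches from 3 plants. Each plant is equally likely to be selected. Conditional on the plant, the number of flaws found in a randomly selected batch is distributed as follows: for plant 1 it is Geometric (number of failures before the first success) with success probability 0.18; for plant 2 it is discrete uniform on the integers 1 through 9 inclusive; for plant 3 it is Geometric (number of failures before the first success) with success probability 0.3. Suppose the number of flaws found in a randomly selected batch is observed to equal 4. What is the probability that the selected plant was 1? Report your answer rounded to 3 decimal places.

0.308

Likelihoods P(X=4 | ·): 1: 0.0813819; 2: 0.111111; 3: 0.07203.
Posterior ∝ prior × likelihood. Numerator for 1: 0.333333·0.0813819 = 0.0271273.
Normalizing constant: 0.333333·0.0813819 + 0.333333·0.111111 + 0.333333·0.07203 = 0.0881743.
P(1 | observation) = 0.0271273 / 0.0881743 = 0.307655.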